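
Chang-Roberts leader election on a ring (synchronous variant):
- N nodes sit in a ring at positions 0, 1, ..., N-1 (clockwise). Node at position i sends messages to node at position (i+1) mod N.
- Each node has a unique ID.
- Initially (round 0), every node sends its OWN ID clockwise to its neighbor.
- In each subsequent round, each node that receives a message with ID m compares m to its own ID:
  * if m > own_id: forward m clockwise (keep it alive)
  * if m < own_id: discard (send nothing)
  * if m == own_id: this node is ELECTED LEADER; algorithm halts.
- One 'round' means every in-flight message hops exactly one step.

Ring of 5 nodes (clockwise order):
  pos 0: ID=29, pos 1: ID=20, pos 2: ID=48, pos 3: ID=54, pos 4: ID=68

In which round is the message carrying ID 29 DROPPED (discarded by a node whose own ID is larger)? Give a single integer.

Answer: 2

Derivation:
Round 1: pos1(id20) recv 29: fwd; pos2(id48) recv 20: drop; pos3(id54) recv 48: drop; pos4(id68) recv 54: drop; pos0(id29) recv 68: fwd
Round 2: pos2(id48) recv 29: drop; pos1(id20) recv 68: fwd
Round 3: pos2(id48) recv 68: fwd
Round 4: pos3(id54) recv 68: fwd
Round 5: pos4(id68) recv 68: ELECTED
Message ID 29 originates at pos 0; dropped at pos 2 in round 2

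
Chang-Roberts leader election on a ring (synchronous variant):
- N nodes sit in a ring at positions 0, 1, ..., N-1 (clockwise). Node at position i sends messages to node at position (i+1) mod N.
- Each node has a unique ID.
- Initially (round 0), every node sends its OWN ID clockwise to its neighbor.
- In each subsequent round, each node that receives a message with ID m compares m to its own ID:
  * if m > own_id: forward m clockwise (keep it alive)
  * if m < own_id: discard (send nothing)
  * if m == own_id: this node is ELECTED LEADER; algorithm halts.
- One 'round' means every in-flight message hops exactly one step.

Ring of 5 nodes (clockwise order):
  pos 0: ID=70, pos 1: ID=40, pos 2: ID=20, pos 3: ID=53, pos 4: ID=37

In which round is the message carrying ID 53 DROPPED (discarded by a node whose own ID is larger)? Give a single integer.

Answer: 2

Derivation:
Round 1: pos1(id40) recv 70: fwd; pos2(id20) recv 40: fwd; pos3(id53) recv 20: drop; pos4(id37) recv 53: fwd; pos0(id70) recv 37: drop
Round 2: pos2(id20) recv 70: fwd; pos3(id53) recv 40: drop; pos0(id70) recv 53: drop
Round 3: pos3(id53) recv 70: fwd
Round 4: pos4(id37) recv 70: fwd
Round 5: pos0(id70) recv 70: ELECTED
Message ID 53 originates at pos 3; dropped at pos 0 in round 2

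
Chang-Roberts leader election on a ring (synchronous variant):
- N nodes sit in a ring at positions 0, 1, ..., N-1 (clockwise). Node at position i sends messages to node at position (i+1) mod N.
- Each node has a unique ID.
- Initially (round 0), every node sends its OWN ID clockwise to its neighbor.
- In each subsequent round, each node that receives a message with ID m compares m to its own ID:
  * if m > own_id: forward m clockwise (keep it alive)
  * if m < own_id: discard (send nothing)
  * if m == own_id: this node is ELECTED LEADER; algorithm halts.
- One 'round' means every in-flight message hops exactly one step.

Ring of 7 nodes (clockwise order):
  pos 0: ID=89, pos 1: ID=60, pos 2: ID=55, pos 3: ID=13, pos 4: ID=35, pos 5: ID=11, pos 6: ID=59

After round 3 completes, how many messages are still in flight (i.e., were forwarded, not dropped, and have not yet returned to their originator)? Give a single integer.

Round 1: pos1(id60) recv 89: fwd; pos2(id55) recv 60: fwd; pos3(id13) recv 55: fwd; pos4(id35) recv 13: drop; pos5(id11) recv 35: fwd; pos6(id59) recv 11: drop; pos0(id89) recv 59: drop
Round 2: pos2(id55) recv 89: fwd; pos3(id13) recv 60: fwd; pos4(id35) recv 55: fwd; pos6(id59) recv 35: drop
Round 3: pos3(id13) recv 89: fwd; pos4(id35) recv 60: fwd; pos5(id11) recv 55: fwd
After round 3: 3 messages still in flight

Answer: 3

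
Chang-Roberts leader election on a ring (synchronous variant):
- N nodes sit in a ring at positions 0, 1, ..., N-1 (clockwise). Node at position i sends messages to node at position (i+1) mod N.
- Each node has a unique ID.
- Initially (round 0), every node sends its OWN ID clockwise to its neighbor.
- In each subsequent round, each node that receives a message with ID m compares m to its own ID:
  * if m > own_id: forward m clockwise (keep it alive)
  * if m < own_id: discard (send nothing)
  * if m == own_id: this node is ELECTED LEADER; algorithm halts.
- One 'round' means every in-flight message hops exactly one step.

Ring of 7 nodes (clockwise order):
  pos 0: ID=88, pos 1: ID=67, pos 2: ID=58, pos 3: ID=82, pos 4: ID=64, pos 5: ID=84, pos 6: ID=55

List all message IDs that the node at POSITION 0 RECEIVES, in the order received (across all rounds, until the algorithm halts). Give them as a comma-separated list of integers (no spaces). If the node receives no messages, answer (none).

Answer: 55,84,88

Derivation:
Round 1: pos1(id67) recv 88: fwd; pos2(id58) recv 67: fwd; pos3(id82) recv 58: drop; pos4(id64) recv 82: fwd; pos5(id84) recv 64: drop; pos6(id55) recv 84: fwd; pos0(id88) recv 55: drop
Round 2: pos2(id58) recv 88: fwd; pos3(id82) recv 67: drop; pos5(id84) recv 82: drop; pos0(id88) recv 84: drop
Round 3: pos3(id82) recv 88: fwd
Round 4: pos4(id64) recv 88: fwd
Round 5: pos5(id84) recv 88: fwd
Round 6: pos6(id55) recv 88: fwd
Round 7: pos0(id88) recv 88: ELECTED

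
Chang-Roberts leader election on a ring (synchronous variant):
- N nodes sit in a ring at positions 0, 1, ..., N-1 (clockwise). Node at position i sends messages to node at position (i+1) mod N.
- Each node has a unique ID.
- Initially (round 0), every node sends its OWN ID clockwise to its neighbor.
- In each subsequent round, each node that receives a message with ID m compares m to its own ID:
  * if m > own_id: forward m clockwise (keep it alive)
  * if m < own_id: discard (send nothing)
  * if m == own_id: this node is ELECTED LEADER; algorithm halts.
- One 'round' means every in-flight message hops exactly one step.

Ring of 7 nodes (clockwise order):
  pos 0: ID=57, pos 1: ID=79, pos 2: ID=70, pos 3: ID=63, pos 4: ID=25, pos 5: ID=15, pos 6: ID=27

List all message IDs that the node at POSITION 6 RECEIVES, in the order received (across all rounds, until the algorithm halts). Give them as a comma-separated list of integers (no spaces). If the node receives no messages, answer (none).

Round 1: pos1(id79) recv 57: drop; pos2(id70) recv 79: fwd; pos3(id63) recv 70: fwd; pos4(id25) recv 63: fwd; pos5(id15) recv 25: fwd; pos6(id27) recv 15: drop; pos0(id57) recv 27: drop
Round 2: pos3(id63) recv 79: fwd; pos4(id25) recv 70: fwd; pos5(id15) recv 63: fwd; pos6(id27) recv 25: drop
Round 3: pos4(id25) recv 79: fwd; pos5(id15) recv 70: fwd; pos6(id27) recv 63: fwd
Round 4: pos5(id15) recv 79: fwd; pos6(id27) recv 70: fwd; pos0(id57) recv 63: fwd
Round 5: pos6(id27) recv 79: fwd; pos0(id57) recv 70: fwd; pos1(id79) recv 63: drop
Round 6: pos0(id57) recv 79: fwd; pos1(id79) recv 70: drop
Round 7: pos1(id79) recv 79: ELECTED

Answer: 15,25,63,70,79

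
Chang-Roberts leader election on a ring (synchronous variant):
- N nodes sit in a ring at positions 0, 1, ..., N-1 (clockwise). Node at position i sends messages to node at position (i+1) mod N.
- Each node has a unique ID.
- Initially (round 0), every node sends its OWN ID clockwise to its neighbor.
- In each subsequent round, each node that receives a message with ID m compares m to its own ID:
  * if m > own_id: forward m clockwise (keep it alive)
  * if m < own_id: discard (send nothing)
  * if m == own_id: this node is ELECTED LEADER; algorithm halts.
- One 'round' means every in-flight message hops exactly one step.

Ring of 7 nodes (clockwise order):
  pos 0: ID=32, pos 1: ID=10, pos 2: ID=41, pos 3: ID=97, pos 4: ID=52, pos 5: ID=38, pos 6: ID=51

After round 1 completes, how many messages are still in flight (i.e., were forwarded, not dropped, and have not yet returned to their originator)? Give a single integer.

Answer: 4

Derivation:
Round 1: pos1(id10) recv 32: fwd; pos2(id41) recv 10: drop; pos3(id97) recv 41: drop; pos4(id52) recv 97: fwd; pos5(id38) recv 52: fwd; pos6(id51) recv 38: drop; pos0(id32) recv 51: fwd
After round 1: 4 messages still in flight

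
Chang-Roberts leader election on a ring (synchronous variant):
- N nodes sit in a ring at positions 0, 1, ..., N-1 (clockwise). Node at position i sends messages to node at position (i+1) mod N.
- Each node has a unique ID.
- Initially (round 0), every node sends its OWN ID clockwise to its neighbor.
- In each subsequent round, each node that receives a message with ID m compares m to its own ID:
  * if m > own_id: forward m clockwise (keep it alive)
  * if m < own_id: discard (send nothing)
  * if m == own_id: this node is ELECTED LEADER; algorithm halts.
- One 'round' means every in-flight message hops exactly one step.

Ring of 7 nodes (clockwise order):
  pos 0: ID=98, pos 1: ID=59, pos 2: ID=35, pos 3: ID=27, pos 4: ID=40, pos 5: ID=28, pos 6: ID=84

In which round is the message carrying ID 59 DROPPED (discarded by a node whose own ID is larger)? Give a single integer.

Round 1: pos1(id59) recv 98: fwd; pos2(id35) recv 59: fwd; pos3(id27) recv 35: fwd; pos4(id40) recv 27: drop; pos5(id28) recv 40: fwd; pos6(id84) recv 28: drop; pos0(id98) recv 84: drop
Round 2: pos2(id35) recv 98: fwd; pos3(id27) recv 59: fwd; pos4(id40) recv 35: drop; pos6(id84) recv 40: drop
Round 3: pos3(id27) recv 98: fwd; pos4(id40) recv 59: fwd
Round 4: pos4(id40) recv 98: fwd; pos5(id28) recv 59: fwd
Round 5: pos5(id28) recv 98: fwd; pos6(id84) recv 59: drop
Round 6: pos6(id84) recv 98: fwd
Round 7: pos0(id98) recv 98: ELECTED
Message ID 59 originates at pos 1; dropped at pos 6 in round 5

Answer: 5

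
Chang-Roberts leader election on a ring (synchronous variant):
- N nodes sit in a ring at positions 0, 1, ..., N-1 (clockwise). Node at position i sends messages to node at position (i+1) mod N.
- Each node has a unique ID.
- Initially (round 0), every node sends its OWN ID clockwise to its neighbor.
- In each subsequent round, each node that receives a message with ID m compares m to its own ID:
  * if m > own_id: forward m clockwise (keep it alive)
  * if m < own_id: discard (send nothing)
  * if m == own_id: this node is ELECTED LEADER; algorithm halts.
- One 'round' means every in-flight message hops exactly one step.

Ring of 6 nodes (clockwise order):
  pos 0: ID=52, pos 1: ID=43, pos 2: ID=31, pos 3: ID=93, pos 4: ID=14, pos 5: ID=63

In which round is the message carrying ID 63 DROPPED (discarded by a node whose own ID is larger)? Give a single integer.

Answer: 4

Derivation:
Round 1: pos1(id43) recv 52: fwd; pos2(id31) recv 43: fwd; pos3(id93) recv 31: drop; pos4(id14) recv 93: fwd; pos5(id63) recv 14: drop; pos0(id52) recv 63: fwd
Round 2: pos2(id31) recv 52: fwd; pos3(id93) recv 43: drop; pos5(id63) recv 93: fwd; pos1(id43) recv 63: fwd
Round 3: pos3(id93) recv 52: drop; pos0(id52) recv 93: fwd; pos2(id31) recv 63: fwd
Round 4: pos1(id43) recv 93: fwd; pos3(id93) recv 63: drop
Round 5: pos2(id31) recv 93: fwd
Round 6: pos3(id93) recv 93: ELECTED
Message ID 63 originates at pos 5; dropped at pos 3 in round 4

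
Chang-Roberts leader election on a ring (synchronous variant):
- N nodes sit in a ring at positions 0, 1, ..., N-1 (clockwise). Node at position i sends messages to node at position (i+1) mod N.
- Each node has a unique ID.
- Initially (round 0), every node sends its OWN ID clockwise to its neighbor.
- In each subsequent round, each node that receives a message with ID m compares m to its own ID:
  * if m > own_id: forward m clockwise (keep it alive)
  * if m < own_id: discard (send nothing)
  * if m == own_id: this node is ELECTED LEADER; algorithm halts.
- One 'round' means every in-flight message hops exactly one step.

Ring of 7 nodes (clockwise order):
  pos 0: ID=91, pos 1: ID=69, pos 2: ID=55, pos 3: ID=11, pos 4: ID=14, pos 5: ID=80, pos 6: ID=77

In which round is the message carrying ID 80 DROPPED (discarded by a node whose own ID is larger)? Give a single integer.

Answer: 2

Derivation:
Round 1: pos1(id69) recv 91: fwd; pos2(id55) recv 69: fwd; pos3(id11) recv 55: fwd; pos4(id14) recv 11: drop; pos5(id80) recv 14: drop; pos6(id77) recv 80: fwd; pos0(id91) recv 77: drop
Round 2: pos2(id55) recv 91: fwd; pos3(id11) recv 69: fwd; pos4(id14) recv 55: fwd; pos0(id91) recv 80: drop
Round 3: pos3(id11) recv 91: fwd; pos4(id14) recv 69: fwd; pos5(id80) recv 55: drop
Round 4: pos4(id14) recv 91: fwd; pos5(id80) recv 69: drop
Round 5: pos5(id80) recv 91: fwd
Round 6: pos6(id77) recv 91: fwd
Round 7: pos0(id91) recv 91: ELECTED
Message ID 80 originates at pos 5; dropped at pos 0 in round 2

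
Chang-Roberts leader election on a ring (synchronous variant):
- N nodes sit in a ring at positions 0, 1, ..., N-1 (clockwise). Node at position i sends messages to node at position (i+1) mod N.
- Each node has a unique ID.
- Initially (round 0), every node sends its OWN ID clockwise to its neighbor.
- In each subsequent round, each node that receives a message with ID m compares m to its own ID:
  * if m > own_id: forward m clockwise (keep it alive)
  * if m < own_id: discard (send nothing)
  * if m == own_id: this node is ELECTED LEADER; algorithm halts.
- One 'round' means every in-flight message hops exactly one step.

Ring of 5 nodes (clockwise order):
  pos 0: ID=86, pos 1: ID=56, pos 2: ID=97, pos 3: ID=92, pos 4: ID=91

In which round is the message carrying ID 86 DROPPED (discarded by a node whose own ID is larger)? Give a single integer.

Round 1: pos1(id56) recv 86: fwd; pos2(id97) recv 56: drop; pos3(id92) recv 97: fwd; pos4(id91) recv 92: fwd; pos0(id86) recv 91: fwd
Round 2: pos2(id97) recv 86: drop; pos4(id91) recv 97: fwd; pos0(id86) recv 92: fwd; pos1(id56) recv 91: fwd
Round 3: pos0(id86) recv 97: fwd; pos1(id56) recv 92: fwd; pos2(id97) recv 91: drop
Round 4: pos1(id56) recv 97: fwd; pos2(id97) recv 92: drop
Round 5: pos2(id97) recv 97: ELECTED
Message ID 86 originates at pos 0; dropped at pos 2 in round 2

Answer: 2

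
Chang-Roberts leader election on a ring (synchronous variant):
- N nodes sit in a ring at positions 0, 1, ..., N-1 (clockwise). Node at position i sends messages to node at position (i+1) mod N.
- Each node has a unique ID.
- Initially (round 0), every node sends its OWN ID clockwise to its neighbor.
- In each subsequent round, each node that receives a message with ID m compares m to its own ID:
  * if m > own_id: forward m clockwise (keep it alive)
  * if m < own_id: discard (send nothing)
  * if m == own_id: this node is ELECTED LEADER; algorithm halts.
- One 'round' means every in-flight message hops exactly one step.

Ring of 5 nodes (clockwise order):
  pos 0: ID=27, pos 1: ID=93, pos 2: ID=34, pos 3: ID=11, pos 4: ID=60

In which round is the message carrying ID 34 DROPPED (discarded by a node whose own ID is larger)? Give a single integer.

Answer: 2

Derivation:
Round 1: pos1(id93) recv 27: drop; pos2(id34) recv 93: fwd; pos3(id11) recv 34: fwd; pos4(id60) recv 11: drop; pos0(id27) recv 60: fwd
Round 2: pos3(id11) recv 93: fwd; pos4(id60) recv 34: drop; pos1(id93) recv 60: drop
Round 3: pos4(id60) recv 93: fwd
Round 4: pos0(id27) recv 93: fwd
Round 5: pos1(id93) recv 93: ELECTED
Message ID 34 originates at pos 2; dropped at pos 4 in round 2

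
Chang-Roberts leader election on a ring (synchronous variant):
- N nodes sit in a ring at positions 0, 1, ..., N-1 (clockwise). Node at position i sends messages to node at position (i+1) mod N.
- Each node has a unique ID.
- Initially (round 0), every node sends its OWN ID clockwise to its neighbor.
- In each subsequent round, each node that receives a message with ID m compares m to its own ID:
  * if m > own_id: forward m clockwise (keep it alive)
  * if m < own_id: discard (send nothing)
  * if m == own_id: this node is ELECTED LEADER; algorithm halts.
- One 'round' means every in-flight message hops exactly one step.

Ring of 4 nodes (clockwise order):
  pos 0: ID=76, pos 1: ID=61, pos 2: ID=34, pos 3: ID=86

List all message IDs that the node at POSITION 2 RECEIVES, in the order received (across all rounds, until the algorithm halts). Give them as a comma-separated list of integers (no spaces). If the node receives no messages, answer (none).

Answer: 61,76,86

Derivation:
Round 1: pos1(id61) recv 76: fwd; pos2(id34) recv 61: fwd; pos3(id86) recv 34: drop; pos0(id76) recv 86: fwd
Round 2: pos2(id34) recv 76: fwd; pos3(id86) recv 61: drop; pos1(id61) recv 86: fwd
Round 3: pos3(id86) recv 76: drop; pos2(id34) recv 86: fwd
Round 4: pos3(id86) recv 86: ELECTED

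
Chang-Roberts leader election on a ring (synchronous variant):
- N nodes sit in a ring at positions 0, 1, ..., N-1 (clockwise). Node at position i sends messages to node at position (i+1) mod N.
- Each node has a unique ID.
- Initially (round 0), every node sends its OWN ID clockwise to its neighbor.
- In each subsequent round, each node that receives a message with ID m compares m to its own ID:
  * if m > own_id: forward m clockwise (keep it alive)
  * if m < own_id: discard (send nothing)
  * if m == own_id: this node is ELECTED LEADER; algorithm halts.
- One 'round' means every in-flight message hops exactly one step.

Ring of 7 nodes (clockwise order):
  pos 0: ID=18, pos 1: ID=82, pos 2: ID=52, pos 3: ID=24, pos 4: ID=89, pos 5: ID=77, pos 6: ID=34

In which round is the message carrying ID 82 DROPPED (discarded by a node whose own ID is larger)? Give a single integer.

Round 1: pos1(id82) recv 18: drop; pos2(id52) recv 82: fwd; pos3(id24) recv 52: fwd; pos4(id89) recv 24: drop; pos5(id77) recv 89: fwd; pos6(id34) recv 77: fwd; pos0(id18) recv 34: fwd
Round 2: pos3(id24) recv 82: fwd; pos4(id89) recv 52: drop; pos6(id34) recv 89: fwd; pos0(id18) recv 77: fwd; pos1(id82) recv 34: drop
Round 3: pos4(id89) recv 82: drop; pos0(id18) recv 89: fwd; pos1(id82) recv 77: drop
Round 4: pos1(id82) recv 89: fwd
Round 5: pos2(id52) recv 89: fwd
Round 6: pos3(id24) recv 89: fwd
Round 7: pos4(id89) recv 89: ELECTED
Message ID 82 originates at pos 1; dropped at pos 4 in round 3

Answer: 3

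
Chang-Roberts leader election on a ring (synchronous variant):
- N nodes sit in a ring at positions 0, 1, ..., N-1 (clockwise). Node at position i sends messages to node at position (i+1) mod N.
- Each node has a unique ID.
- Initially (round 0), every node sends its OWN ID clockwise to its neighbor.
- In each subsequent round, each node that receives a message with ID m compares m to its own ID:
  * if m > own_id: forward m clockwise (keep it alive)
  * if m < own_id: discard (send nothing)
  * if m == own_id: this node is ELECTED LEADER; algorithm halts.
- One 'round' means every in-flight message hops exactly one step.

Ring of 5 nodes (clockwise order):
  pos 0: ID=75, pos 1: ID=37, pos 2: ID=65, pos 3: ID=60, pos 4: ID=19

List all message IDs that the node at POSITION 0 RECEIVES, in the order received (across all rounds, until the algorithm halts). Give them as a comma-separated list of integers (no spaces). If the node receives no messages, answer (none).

Answer: 19,60,65,75

Derivation:
Round 1: pos1(id37) recv 75: fwd; pos2(id65) recv 37: drop; pos3(id60) recv 65: fwd; pos4(id19) recv 60: fwd; pos0(id75) recv 19: drop
Round 2: pos2(id65) recv 75: fwd; pos4(id19) recv 65: fwd; pos0(id75) recv 60: drop
Round 3: pos3(id60) recv 75: fwd; pos0(id75) recv 65: drop
Round 4: pos4(id19) recv 75: fwd
Round 5: pos0(id75) recv 75: ELECTED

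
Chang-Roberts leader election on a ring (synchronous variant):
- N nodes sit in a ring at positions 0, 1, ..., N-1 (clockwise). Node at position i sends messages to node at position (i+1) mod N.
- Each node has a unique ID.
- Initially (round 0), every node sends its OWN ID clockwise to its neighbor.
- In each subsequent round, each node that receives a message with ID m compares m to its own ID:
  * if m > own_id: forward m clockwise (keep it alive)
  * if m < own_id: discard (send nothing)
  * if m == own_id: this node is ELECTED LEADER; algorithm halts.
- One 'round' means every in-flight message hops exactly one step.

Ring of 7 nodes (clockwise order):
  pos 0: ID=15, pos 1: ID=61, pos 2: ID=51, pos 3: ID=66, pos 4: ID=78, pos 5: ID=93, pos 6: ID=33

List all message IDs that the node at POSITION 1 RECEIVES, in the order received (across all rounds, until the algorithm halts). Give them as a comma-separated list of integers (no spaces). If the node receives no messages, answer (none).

Round 1: pos1(id61) recv 15: drop; pos2(id51) recv 61: fwd; pos3(id66) recv 51: drop; pos4(id78) recv 66: drop; pos5(id93) recv 78: drop; pos6(id33) recv 93: fwd; pos0(id15) recv 33: fwd
Round 2: pos3(id66) recv 61: drop; pos0(id15) recv 93: fwd; pos1(id61) recv 33: drop
Round 3: pos1(id61) recv 93: fwd
Round 4: pos2(id51) recv 93: fwd
Round 5: pos3(id66) recv 93: fwd
Round 6: pos4(id78) recv 93: fwd
Round 7: pos5(id93) recv 93: ELECTED

Answer: 15,33,93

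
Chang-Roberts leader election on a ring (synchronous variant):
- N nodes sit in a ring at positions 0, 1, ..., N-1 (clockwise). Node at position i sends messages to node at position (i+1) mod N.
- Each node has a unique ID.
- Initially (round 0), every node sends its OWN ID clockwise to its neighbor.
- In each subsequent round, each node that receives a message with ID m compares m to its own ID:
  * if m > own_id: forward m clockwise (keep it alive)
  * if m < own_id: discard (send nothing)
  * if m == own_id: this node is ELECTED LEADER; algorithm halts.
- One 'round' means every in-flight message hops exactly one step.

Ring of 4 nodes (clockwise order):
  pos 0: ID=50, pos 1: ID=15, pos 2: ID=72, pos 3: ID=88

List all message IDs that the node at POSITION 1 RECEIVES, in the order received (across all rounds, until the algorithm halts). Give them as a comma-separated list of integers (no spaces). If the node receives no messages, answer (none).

Round 1: pos1(id15) recv 50: fwd; pos2(id72) recv 15: drop; pos3(id88) recv 72: drop; pos0(id50) recv 88: fwd
Round 2: pos2(id72) recv 50: drop; pos1(id15) recv 88: fwd
Round 3: pos2(id72) recv 88: fwd
Round 4: pos3(id88) recv 88: ELECTED

Answer: 50,88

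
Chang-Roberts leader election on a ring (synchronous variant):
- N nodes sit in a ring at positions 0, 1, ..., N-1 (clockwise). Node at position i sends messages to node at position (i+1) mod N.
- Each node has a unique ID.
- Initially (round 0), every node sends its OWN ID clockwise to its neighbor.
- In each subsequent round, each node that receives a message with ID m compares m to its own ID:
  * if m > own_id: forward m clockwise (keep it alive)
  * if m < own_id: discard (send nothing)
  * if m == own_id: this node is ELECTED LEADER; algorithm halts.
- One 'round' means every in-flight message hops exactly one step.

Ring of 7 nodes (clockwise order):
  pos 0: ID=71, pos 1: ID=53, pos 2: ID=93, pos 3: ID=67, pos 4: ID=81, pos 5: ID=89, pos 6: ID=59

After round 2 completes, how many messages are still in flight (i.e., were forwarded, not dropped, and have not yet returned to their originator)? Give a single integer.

Answer: 2

Derivation:
Round 1: pos1(id53) recv 71: fwd; pos2(id93) recv 53: drop; pos3(id67) recv 93: fwd; pos4(id81) recv 67: drop; pos5(id89) recv 81: drop; pos6(id59) recv 89: fwd; pos0(id71) recv 59: drop
Round 2: pos2(id93) recv 71: drop; pos4(id81) recv 93: fwd; pos0(id71) recv 89: fwd
After round 2: 2 messages still in flight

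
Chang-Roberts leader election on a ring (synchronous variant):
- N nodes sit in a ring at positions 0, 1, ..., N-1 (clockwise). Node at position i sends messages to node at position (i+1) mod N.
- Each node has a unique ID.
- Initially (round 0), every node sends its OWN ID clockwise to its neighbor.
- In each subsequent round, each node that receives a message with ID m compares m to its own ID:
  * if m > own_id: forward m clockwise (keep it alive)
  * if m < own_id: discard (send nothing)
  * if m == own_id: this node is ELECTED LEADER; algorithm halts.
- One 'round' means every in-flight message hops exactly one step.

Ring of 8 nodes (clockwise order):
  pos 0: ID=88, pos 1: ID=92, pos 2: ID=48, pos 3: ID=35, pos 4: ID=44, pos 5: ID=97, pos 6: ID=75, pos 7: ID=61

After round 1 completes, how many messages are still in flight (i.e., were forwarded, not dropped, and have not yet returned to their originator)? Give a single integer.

Answer: 4

Derivation:
Round 1: pos1(id92) recv 88: drop; pos2(id48) recv 92: fwd; pos3(id35) recv 48: fwd; pos4(id44) recv 35: drop; pos5(id97) recv 44: drop; pos6(id75) recv 97: fwd; pos7(id61) recv 75: fwd; pos0(id88) recv 61: drop
After round 1: 4 messages still in flight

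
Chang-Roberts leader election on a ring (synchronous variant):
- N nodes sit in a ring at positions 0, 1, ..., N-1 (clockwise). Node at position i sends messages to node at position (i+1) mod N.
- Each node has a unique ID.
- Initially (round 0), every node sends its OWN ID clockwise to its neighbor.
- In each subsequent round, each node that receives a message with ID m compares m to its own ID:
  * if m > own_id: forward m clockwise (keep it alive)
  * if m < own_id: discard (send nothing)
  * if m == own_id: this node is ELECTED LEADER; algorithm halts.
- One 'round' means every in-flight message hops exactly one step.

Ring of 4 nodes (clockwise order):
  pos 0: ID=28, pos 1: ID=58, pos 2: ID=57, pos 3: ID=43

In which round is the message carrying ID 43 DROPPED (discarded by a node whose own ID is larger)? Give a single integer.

Answer: 2

Derivation:
Round 1: pos1(id58) recv 28: drop; pos2(id57) recv 58: fwd; pos3(id43) recv 57: fwd; pos0(id28) recv 43: fwd
Round 2: pos3(id43) recv 58: fwd; pos0(id28) recv 57: fwd; pos1(id58) recv 43: drop
Round 3: pos0(id28) recv 58: fwd; pos1(id58) recv 57: drop
Round 4: pos1(id58) recv 58: ELECTED
Message ID 43 originates at pos 3; dropped at pos 1 in round 2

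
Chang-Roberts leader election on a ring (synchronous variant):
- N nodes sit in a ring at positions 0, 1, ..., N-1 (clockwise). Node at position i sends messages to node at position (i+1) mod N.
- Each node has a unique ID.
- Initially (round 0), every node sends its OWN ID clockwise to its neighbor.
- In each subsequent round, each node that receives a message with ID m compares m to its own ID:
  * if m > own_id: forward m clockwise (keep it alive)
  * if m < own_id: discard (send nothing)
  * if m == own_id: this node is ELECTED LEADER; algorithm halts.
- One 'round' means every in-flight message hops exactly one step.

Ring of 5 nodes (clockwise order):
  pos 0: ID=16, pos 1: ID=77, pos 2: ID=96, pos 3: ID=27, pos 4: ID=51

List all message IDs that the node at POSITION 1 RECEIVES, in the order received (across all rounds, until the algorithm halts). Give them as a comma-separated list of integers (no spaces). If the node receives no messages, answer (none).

Answer: 16,51,96

Derivation:
Round 1: pos1(id77) recv 16: drop; pos2(id96) recv 77: drop; pos3(id27) recv 96: fwd; pos4(id51) recv 27: drop; pos0(id16) recv 51: fwd
Round 2: pos4(id51) recv 96: fwd; pos1(id77) recv 51: drop
Round 3: pos0(id16) recv 96: fwd
Round 4: pos1(id77) recv 96: fwd
Round 5: pos2(id96) recv 96: ELECTED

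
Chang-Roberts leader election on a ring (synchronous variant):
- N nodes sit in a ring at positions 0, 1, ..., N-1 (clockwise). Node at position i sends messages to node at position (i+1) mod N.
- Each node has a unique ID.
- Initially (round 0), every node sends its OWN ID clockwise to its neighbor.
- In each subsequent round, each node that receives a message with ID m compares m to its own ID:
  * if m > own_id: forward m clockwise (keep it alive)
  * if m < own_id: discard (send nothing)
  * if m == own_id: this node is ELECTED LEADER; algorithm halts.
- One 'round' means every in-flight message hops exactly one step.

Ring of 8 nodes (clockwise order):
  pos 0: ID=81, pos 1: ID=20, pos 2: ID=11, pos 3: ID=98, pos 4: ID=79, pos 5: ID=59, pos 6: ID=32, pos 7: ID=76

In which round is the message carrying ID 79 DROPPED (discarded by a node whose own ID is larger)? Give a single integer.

Round 1: pos1(id20) recv 81: fwd; pos2(id11) recv 20: fwd; pos3(id98) recv 11: drop; pos4(id79) recv 98: fwd; pos5(id59) recv 79: fwd; pos6(id32) recv 59: fwd; pos7(id76) recv 32: drop; pos0(id81) recv 76: drop
Round 2: pos2(id11) recv 81: fwd; pos3(id98) recv 20: drop; pos5(id59) recv 98: fwd; pos6(id32) recv 79: fwd; pos7(id76) recv 59: drop
Round 3: pos3(id98) recv 81: drop; pos6(id32) recv 98: fwd; pos7(id76) recv 79: fwd
Round 4: pos7(id76) recv 98: fwd; pos0(id81) recv 79: drop
Round 5: pos0(id81) recv 98: fwd
Round 6: pos1(id20) recv 98: fwd
Round 7: pos2(id11) recv 98: fwd
Round 8: pos3(id98) recv 98: ELECTED
Message ID 79 originates at pos 4; dropped at pos 0 in round 4

Answer: 4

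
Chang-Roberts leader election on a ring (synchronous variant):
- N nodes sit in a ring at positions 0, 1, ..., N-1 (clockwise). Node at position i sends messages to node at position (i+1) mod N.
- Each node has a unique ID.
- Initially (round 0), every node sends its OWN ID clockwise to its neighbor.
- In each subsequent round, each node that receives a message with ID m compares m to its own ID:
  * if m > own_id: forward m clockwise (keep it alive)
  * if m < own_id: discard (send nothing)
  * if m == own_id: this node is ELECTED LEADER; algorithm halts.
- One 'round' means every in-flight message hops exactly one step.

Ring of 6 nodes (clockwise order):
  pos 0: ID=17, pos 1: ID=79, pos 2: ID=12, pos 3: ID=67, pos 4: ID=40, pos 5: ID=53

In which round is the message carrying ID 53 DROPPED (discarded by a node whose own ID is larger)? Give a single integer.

Round 1: pos1(id79) recv 17: drop; pos2(id12) recv 79: fwd; pos3(id67) recv 12: drop; pos4(id40) recv 67: fwd; pos5(id53) recv 40: drop; pos0(id17) recv 53: fwd
Round 2: pos3(id67) recv 79: fwd; pos5(id53) recv 67: fwd; pos1(id79) recv 53: drop
Round 3: pos4(id40) recv 79: fwd; pos0(id17) recv 67: fwd
Round 4: pos5(id53) recv 79: fwd; pos1(id79) recv 67: drop
Round 5: pos0(id17) recv 79: fwd
Round 6: pos1(id79) recv 79: ELECTED
Message ID 53 originates at pos 5; dropped at pos 1 in round 2

Answer: 2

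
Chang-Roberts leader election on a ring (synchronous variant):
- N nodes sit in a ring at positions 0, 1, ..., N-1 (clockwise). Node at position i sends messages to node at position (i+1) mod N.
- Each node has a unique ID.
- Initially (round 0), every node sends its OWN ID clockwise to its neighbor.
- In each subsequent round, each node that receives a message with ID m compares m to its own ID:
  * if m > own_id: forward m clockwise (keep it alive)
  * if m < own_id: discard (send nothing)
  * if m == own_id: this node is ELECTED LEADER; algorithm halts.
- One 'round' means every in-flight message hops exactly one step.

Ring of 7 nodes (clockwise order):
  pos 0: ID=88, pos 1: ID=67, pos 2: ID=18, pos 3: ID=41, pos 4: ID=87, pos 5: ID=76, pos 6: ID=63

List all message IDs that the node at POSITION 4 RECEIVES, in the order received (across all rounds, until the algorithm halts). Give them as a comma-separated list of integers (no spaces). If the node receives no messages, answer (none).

Round 1: pos1(id67) recv 88: fwd; pos2(id18) recv 67: fwd; pos3(id41) recv 18: drop; pos4(id87) recv 41: drop; pos5(id76) recv 87: fwd; pos6(id63) recv 76: fwd; pos0(id88) recv 63: drop
Round 2: pos2(id18) recv 88: fwd; pos3(id41) recv 67: fwd; pos6(id63) recv 87: fwd; pos0(id88) recv 76: drop
Round 3: pos3(id41) recv 88: fwd; pos4(id87) recv 67: drop; pos0(id88) recv 87: drop
Round 4: pos4(id87) recv 88: fwd
Round 5: pos5(id76) recv 88: fwd
Round 6: pos6(id63) recv 88: fwd
Round 7: pos0(id88) recv 88: ELECTED

Answer: 41,67,88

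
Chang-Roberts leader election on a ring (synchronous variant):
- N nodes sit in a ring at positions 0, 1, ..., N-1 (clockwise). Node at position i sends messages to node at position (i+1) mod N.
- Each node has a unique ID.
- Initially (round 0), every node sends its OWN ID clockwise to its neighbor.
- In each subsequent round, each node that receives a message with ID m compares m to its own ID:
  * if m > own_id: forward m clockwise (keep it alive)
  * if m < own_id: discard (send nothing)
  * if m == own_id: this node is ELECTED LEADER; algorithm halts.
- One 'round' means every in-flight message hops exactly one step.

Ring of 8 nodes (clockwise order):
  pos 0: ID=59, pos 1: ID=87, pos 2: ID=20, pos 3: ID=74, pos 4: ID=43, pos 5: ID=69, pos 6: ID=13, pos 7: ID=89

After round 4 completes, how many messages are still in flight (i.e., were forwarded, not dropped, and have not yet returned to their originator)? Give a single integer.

Round 1: pos1(id87) recv 59: drop; pos2(id20) recv 87: fwd; pos3(id74) recv 20: drop; pos4(id43) recv 74: fwd; pos5(id69) recv 43: drop; pos6(id13) recv 69: fwd; pos7(id89) recv 13: drop; pos0(id59) recv 89: fwd
Round 2: pos3(id74) recv 87: fwd; pos5(id69) recv 74: fwd; pos7(id89) recv 69: drop; pos1(id87) recv 89: fwd
Round 3: pos4(id43) recv 87: fwd; pos6(id13) recv 74: fwd; pos2(id20) recv 89: fwd
Round 4: pos5(id69) recv 87: fwd; pos7(id89) recv 74: drop; pos3(id74) recv 89: fwd
After round 4: 2 messages still in flight

Answer: 2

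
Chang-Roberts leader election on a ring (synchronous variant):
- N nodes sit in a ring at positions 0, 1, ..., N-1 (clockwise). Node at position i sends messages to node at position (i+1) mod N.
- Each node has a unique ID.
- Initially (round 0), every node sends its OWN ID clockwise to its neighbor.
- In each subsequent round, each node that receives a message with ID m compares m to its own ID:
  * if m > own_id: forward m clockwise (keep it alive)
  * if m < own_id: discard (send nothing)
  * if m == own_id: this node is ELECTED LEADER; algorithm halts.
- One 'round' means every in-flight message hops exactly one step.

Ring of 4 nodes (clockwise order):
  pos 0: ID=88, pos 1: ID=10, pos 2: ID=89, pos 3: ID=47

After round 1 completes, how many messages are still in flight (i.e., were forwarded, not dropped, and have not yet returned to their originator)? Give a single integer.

Answer: 2

Derivation:
Round 1: pos1(id10) recv 88: fwd; pos2(id89) recv 10: drop; pos3(id47) recv 89: fwd; pos0(id88) recv 47: drop
After round 1: 2 messages still in flight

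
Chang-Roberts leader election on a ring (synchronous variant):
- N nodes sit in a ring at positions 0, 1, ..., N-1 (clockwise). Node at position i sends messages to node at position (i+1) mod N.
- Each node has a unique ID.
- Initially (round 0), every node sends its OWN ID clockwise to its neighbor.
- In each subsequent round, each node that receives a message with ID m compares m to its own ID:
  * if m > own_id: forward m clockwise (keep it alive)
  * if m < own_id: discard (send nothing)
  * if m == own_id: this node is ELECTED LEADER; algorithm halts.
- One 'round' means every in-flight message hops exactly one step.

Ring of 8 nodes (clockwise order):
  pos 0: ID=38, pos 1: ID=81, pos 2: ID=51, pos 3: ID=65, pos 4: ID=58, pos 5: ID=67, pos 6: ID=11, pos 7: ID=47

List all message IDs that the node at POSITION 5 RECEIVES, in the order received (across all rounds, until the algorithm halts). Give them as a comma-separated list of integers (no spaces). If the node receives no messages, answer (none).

Answer: 58,65,81

Derivation:
Round 1: pos1(id81) recv 38: drop; pos2(id51) recv 81: fwd; pos3(id65) recv 51: drop; pos4(id58) recv 65: fwd; pos5(id67) recv 58: drop; pos6(id11) recv 67: fwd; pos7(id47) recv 11: drop; pos0(id38) recv 47: fwd
Round 2: pos3(id65) recv 81: fwd; pos5(id67) recv 65: drop; pos7(id47) recv 67: fwd; pos1(id81) recv 47: drop
Round 3: pos4(id58) recv 81: fwd; pos0(id38) recv 67: fwd
Round 4: pos5(id67) recv 81: fwd; pos1(id81) recv 67: drop
Round 5: pos6(id11) recv 81: fwd
Round 6: pos7(id47) recv 81: fwd
Round 7: pos0(id38) recv 81: fwd
Round 8: pos1(id81) recv 81: ELECTED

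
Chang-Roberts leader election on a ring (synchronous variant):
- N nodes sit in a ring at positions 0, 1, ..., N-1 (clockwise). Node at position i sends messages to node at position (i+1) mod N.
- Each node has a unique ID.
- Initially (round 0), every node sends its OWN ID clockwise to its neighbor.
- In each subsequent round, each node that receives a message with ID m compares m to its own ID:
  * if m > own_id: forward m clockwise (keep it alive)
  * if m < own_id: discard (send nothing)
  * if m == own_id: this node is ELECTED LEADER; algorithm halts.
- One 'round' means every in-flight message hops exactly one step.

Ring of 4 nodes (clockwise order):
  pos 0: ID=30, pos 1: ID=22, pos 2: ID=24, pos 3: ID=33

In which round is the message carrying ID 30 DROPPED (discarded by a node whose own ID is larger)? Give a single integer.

Answer: 3

Derivation:
Round 1: pos1(id22) recv 30: fwd; pos2(id24) recv 22: drop; pos3(id33) recv 24: drop; pos0(id30) recv 33: fwd
Round 2: pos2(id24) recv 30: fwd; pos1(id22) recv 33: fwd
Round 3: pos3(id33) recv 30: drop; pos2(id24) recv 33: fwd
Round 4: pos3(id33) recv 33: ELECTED
Message ID 30 originates at pos 0; dropped at pos 3 in round 3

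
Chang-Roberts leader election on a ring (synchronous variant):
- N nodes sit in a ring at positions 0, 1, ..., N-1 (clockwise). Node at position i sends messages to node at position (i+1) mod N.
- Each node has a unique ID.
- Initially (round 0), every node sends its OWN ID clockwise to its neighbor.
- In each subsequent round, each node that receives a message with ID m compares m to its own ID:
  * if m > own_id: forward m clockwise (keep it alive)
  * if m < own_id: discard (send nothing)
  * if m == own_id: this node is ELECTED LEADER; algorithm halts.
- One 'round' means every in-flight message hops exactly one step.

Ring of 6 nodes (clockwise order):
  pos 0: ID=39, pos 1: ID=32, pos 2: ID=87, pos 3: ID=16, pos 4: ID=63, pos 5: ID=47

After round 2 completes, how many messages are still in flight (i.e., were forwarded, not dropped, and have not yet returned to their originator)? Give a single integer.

Round 1: pos1(id32) recv 39: fwd; pos2(id87) recv 32: drop; pos3(id16) recv 87: fwd; pos4(id63) recv 16: drop; pos5(id47) recv 63: fwd; pos0(id39) recv 47: fwd
Round 2: pos2(id87) recv 39: drop; pos4(id63) recv 87: fwd; pos0(id39) recv 63: fwd; pos1(id32) recv 47: fwd
After round 2: 3 messages still in flight

Answer: 3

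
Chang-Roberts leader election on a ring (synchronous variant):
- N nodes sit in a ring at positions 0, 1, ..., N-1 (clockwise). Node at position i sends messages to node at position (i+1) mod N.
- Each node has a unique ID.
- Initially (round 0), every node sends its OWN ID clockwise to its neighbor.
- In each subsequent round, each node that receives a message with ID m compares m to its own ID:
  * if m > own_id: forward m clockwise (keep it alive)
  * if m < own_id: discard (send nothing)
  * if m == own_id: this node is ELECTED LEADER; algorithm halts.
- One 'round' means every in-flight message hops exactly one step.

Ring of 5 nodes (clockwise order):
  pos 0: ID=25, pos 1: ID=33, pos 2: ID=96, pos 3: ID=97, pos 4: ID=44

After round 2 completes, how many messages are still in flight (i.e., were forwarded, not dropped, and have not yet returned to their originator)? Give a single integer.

Answer: 2

Derivation:
Round 1: pos1(id33) recv 25: drop; pos2(id96) recv 33: drop; pos3(id97) recv 96: drop; pos4(id44) recv 97: fwd; pos0(id25) recv 44: fwd
Round 2: pos0(id25) recv 97: fwd; pos1(id33) recv 44: fwd
After round 2: 2 messages still in flight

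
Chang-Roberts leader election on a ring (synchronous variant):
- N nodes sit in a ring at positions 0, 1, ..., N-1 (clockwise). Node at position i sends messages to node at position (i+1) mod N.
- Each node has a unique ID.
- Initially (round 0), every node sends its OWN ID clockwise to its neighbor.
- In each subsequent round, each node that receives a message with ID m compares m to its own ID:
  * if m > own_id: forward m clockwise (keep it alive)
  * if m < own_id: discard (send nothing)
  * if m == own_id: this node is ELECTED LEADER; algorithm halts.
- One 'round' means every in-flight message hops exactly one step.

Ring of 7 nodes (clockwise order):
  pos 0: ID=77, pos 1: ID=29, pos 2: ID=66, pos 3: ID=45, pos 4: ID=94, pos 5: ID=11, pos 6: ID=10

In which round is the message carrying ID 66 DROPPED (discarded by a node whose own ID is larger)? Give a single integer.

Round 1: pos1(id29) recv 77: fwd; pos2(id66) recv 29: drop; pos3(id45) recv 66: fwd; pos4(id94) recv 45: drop; pos5(id11) recv 94: fwd; pos6(id10) recv 11: fwd; pos0(id77) recv 10: drop
Round 2: pos2(id66) recv 77: fwd; pos4(id94) recv 66: drop; pos6(id10) recv 94: fwd; pos0(id77) recv 11: drop
Round 3: pos3(id45) recv 77: fwd; pos0(id77) recv 94: fwd
Round 4: pos4(id94) recv 77: drop; pos1(id29) recv 94: fwd
Round 5: pos2(id66) recv 94: fwd
Round 6: pos3(id45) recv 94: fwd
Round 7: pos4(id94) recv 94: ELECTED
Message ID 66 originates at pos 2; dropped at pos 4 in round 2

Answer: 2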